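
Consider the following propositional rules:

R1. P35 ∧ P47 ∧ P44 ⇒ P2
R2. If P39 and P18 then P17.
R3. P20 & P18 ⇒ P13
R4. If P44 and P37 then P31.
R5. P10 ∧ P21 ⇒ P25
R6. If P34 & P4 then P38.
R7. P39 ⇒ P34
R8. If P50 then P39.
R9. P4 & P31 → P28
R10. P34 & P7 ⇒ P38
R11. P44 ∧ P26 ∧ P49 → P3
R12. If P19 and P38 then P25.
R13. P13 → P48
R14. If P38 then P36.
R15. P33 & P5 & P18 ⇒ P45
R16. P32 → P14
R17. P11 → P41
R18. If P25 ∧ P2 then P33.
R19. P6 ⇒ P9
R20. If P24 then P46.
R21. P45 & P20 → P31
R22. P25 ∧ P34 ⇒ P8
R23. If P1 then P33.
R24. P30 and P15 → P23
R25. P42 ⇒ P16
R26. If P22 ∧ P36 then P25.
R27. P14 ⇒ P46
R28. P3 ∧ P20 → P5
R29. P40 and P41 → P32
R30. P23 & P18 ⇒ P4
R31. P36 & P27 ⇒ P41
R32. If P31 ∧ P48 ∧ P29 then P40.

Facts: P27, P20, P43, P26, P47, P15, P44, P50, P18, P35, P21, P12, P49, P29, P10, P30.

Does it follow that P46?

Yes

P2  (by R1: P35, P47, P44)
P13  (by R3: P20, P18)
P25  (by R5: P10, P21)
P39  (by R8: P50)
P3  (by R11: P44, P26, P49)
P48  (by R13: P13)
P33  (by R18: P25, P2)
P23  (by R24: P30, P15)
P5  (by R28: P3, P20)
P4  (by R30: P23, P18)
P34  (by R7: P39)
P45  (by R15: P33, P5, P18)
P31  (by R21: P45, P20)
P40  (by R32: P31, P48, P29)
P38  (by R6: P34, P4)
P36  (by R14: P38)
P41  (by R31: P36, P27)
P32  (by R29: P40, P41)
P14  (by R16: P32)
P46  (by R27: P14)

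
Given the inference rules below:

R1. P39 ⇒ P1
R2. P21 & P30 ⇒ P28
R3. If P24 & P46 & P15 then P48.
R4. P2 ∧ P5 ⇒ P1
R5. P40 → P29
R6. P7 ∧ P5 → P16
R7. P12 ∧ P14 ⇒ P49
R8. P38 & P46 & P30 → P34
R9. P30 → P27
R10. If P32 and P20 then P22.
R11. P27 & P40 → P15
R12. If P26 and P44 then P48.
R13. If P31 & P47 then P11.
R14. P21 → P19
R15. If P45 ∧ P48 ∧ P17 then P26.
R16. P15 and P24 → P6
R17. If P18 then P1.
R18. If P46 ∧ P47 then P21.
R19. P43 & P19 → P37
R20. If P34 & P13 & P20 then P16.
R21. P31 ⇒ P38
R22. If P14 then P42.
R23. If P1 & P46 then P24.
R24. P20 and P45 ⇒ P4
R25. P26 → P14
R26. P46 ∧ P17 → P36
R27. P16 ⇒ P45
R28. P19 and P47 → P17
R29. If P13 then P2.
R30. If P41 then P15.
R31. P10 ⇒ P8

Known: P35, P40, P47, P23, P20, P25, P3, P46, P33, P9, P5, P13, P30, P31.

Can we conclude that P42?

P27  (by R9: P30)
P15  (by R11: P27, P40)
P21  (by R18: P46, P47)
P38  (by R21: P31)
P2  (by R29: P13)
P1  (by R4: P2, P5)
P34  (by R8: P38, P46, P30)
P19  (by R14: P21)
P16  (by R20: P34, P13, P20)
P24  (by R23: P1, P46)
P45  (by R27: P16)
P17  (by R28: P19, P47)
P48  (by R3: P24, P46, P15)
P26  (by R15: P45, P48, P17)
P14  (by R25: P26)
P42  (by R22: P14)

Yes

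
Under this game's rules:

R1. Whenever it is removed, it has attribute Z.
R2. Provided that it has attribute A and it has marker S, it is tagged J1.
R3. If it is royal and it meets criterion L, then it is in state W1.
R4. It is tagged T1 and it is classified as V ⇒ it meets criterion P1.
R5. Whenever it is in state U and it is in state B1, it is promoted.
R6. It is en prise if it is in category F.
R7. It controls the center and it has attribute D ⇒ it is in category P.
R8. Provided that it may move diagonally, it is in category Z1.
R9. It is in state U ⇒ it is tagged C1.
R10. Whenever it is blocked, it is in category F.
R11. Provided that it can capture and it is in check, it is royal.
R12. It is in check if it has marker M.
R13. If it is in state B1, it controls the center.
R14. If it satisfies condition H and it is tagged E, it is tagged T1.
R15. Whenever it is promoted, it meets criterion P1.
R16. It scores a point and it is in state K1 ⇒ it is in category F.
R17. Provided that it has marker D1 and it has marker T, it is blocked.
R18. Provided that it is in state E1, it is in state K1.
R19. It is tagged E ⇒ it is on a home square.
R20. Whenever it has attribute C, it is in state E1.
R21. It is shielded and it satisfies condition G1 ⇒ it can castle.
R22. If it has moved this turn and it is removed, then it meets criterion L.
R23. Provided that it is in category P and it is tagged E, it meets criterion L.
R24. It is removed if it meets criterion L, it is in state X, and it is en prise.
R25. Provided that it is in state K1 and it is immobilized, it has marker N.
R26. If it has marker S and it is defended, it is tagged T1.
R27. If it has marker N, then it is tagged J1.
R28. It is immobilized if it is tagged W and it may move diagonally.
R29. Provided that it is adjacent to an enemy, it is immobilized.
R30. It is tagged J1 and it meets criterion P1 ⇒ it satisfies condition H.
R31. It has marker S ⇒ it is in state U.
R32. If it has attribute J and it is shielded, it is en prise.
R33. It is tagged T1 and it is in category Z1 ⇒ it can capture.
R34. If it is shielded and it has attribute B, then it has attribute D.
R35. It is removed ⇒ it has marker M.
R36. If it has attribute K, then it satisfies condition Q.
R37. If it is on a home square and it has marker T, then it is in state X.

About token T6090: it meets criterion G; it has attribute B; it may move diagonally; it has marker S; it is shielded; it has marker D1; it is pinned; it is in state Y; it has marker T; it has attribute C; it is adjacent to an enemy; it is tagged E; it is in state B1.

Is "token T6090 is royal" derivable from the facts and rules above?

Yes

By R8 (it may move diagonally): it is in category Z1.
By R13 (it is in state B1): it controls the center.
By R17 (it has marker D1, it has marker T): it is blocked.
By R19 (it is tagged E): it is on a home square.
By R20 (it has attribute C): it is in state E1.
By R29 (it is adjacent to an enemy): it is immobilized.
By R31 (it has marker S): it is in state U.
By R34 (it is shielded, it has attribute B): it has attribute D.
By R37 (it is on a home square, it has marker T): it is in state X.
By R5 (it is in state U, it is in state B1): it is promoted.
By R7 (it controls the center, it has attribute D): it is in category P.
By R10 (it is blocked): it is in category F.
By R15 (it is promoted): it meets criterion P1.
By R18 (it is in state E1): it is in state K1.
By R23 (it is in category P, it is tagged E): it meets criterion L.
By R25 (it is in state K1, it is immobilized): it has marker N.
By R27 (it has marker N): it is tagged J1.
By R30 (it is tagged J1, it meets criterion P1): it satisfies condition H.
By R6 (it is in category F): it is en prise.
By R14 (it satisfies condition H, it is tagged E): it is tagged T1.
By R24 (it meets criterion L, it is in state X, it is en prise): it is removed.
By R33 (it is tagged T1, it is in category Z1): it can capture.
By R35 (it is removed): it has marker M.
By R12 (it has marker M): it is in check.
By R11 (it can capture, it is in check): it is royal.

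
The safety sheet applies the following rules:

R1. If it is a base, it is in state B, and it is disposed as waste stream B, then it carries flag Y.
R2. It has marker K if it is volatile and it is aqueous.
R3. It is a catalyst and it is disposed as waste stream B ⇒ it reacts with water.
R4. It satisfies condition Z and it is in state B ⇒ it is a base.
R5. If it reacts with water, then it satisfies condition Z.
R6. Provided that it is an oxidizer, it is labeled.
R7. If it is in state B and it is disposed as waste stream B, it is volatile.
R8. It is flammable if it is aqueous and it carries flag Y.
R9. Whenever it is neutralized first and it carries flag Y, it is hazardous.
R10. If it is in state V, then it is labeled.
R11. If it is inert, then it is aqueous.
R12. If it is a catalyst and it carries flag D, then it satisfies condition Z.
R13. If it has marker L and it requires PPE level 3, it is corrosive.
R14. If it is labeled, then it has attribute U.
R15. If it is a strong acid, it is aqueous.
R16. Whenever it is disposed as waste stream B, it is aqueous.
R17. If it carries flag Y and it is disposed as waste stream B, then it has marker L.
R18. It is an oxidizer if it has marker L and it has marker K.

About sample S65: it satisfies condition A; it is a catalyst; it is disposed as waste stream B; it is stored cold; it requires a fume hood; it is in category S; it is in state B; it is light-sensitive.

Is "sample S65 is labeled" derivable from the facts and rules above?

Yes

By R3 (it is a catalyst, it is disposed as waste stream B): it reacts with water.
By R5 (it reacts with water): it satisfies condition Z.
By R7 (it is in state B, it is disposed as waste stream B): it is volatile.
By R16 (it is disposed as waste stream B): it is aqueous.
By R2 (it is volatile, it is aqueous): it has marker K.
By R4 (it satisfies condition Z, it is in state B): it is a base.
By R1 (it is a base, it is in state B, it is disposed as waste stream B): it carries flag Y.
By R17 (it carries flag Y, it is disposed as waste stream B): it has marker L.
By R18 (it has marker L, it has marker K): it is an oxidizer.
By R6 (it is an oxidizer): it is labeled.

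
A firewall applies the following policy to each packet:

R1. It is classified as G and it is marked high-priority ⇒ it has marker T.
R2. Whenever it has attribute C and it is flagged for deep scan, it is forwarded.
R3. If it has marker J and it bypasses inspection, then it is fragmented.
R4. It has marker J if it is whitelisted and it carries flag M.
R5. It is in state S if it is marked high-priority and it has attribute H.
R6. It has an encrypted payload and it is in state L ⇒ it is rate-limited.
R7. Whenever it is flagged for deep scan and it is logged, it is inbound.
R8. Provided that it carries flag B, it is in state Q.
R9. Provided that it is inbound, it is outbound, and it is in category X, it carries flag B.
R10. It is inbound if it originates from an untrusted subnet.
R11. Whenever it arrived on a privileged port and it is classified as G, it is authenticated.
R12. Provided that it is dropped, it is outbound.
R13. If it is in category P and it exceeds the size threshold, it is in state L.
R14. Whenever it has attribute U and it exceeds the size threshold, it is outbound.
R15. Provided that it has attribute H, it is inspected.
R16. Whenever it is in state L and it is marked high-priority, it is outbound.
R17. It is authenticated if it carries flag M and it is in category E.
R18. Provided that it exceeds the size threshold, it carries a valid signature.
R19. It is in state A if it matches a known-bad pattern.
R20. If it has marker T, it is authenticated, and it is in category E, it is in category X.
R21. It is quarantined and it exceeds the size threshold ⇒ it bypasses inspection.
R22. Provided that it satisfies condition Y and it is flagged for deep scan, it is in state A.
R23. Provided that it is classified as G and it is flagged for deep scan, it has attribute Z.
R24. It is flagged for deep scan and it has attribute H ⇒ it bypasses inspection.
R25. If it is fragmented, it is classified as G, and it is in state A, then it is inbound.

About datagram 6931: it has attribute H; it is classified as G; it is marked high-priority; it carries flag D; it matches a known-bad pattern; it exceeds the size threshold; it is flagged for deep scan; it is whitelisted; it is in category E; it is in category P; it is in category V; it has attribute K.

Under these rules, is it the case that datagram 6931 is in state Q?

Forward chaining from the given facts derives: has marker T, is in state S, is in state L, is inspected, is outbound, carries a valid signature, is in state A, has attribute Z, bypasses inspection.
The only rule concluding "it is in state Q" is R8, which needs "it carries flag B"; that is never established.

No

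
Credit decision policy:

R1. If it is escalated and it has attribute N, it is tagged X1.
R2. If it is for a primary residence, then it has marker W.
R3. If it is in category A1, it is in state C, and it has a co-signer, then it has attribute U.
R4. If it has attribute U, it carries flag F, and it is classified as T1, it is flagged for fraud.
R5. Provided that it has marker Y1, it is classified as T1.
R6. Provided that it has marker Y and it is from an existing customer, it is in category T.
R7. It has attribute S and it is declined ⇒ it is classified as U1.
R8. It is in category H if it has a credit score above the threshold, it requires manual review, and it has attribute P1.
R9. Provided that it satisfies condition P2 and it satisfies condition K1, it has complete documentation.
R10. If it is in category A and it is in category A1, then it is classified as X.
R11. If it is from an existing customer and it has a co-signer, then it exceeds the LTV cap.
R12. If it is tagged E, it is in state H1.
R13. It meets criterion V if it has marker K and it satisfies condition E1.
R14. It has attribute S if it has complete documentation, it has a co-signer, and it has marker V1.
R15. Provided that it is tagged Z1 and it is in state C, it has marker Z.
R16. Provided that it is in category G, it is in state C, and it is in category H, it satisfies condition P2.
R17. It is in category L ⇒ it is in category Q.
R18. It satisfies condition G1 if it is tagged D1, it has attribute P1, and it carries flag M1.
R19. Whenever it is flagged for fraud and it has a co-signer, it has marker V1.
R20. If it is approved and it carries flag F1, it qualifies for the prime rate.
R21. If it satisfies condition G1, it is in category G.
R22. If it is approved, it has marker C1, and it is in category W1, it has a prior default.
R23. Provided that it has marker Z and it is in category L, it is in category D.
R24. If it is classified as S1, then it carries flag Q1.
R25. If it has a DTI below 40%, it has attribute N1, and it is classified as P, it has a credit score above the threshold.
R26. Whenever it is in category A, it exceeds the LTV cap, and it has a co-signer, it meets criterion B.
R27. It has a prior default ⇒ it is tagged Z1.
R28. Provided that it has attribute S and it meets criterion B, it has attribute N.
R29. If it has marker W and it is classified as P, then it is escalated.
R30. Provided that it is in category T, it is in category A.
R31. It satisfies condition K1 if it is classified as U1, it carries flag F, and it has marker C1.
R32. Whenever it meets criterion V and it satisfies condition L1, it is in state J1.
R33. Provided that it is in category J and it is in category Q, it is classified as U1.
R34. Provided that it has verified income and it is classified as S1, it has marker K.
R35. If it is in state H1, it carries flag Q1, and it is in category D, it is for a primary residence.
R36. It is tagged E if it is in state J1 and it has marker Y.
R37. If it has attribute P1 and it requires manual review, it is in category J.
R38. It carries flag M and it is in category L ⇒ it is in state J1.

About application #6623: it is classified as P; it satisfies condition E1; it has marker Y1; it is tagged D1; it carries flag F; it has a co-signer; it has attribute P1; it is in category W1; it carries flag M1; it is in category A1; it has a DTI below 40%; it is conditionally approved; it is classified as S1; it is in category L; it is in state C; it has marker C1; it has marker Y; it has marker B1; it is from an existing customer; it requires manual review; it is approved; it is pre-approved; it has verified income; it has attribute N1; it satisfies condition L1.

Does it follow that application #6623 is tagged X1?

Yes

By R3 (it is in category A1, it is in state C, it has a co-signer): it has attribute U.
By R5 (it has marker Y1): it is classified as T1.
By R6 (it has marker Y, it is from an existing customer): it is in category T.
By R11 (it is from an existing customer, it has a co-signer): it exceeds the LTV cap.
By R17 (it is in category L): it is in category Q.
By R18 (it is tagged D1, it has attribute P1, it carries flag M1): it satisfies condition G1.
By R21 (it satisfies condition G1): it is in category G.
By R22 (it is approved, it has marker C1, it is in category W1): it has a prior default.
By R24 (it is classified as S1): it carries flag Q1.
By R25 (it has a DTI below 40%, it has attribute N1, it is classified as P): it has a credit score above the threshold.
By R27 (it has a prior default): it is tagged Z1.
By R30 (it is in category T): it is in category A.
By R34 (it has verified income, it is classified as S1): it has marker K.
By R37 (it has attribute P1, it requires manual review): it is in category J.
By R4 (it has attribute U, it carries flag F, it is classified as T1): it is flagged for fraud.
By R8 (it has a credit score above the threshold, it requires manual review, it has attribute P1): it is in category H.
By R13 (it has marker K, it satisfies condition E1): it meets criterion V.
By R15 (it is tagged Z1, it is in state C): it has marker Z.
By R16 (it is in category G, it is in state C, it is in category H): it satisfies condition P2.
By R19 (it is flagged for fraud, it has a co-signer): it has marker V1.
By R23 (it has marker Z, it is in category L): it is in category D.
By R26 (it is in category A, it exceeds the LTV cap, it has a co-signer): it meets criterion B.
By R32 (it meets criterion V, it satisfies condition L1): it is in state J1.
By R33 (it is in category J, it is in category Q): it is classified as U1.
By R36 (it is in state J1, it has marker Y): it is tagged E.
By R12 (it is tagged E): it is in state H1.
By R31 (it is classified as U1, it carries flag F, it has marker C1): it satisfies condition K1.
By R35 (it is in state H1, it carries flag Q1, it is in category D): it is for a primary residence.
By R2 (it is for a primary residence): it has marker W.
By R9 (it satisfies condition P2, it satisfies condition K1): it has complete documentation.
By R14 (it has complete documentation, it has a co-signer, it has marker V1): it has attribute S.
By R28 (it has attribute S, it meets criterion B): it has attribute N.
By R29 (it has marker W, it is classified as P): it is escalated.
By R1 (it is escalated, it has attribute N): it is tagged X1.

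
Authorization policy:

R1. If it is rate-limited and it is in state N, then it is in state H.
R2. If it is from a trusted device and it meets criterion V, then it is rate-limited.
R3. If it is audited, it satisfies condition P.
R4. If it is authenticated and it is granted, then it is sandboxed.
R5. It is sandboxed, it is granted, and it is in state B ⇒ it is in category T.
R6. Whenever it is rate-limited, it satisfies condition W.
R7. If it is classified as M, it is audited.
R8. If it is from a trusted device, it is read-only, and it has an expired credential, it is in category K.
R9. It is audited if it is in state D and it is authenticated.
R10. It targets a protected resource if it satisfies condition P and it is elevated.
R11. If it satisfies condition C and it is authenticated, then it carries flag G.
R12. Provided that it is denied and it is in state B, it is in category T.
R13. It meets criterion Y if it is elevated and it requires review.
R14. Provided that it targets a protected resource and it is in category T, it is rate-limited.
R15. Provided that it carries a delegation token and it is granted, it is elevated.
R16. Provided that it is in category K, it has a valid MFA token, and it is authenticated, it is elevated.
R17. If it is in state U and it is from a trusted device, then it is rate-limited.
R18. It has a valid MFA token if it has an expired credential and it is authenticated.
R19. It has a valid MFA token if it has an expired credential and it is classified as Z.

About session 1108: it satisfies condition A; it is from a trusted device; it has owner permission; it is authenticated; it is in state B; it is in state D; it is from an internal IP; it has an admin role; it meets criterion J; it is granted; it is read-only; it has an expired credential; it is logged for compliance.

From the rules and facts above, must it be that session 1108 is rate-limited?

Yes

By R4 (it is authenticated, it is granted): it is sandboxed.
By R5 (it is sandboxed, it is granted, it is in state B): it is in category T.
By R8 (it is from a trusted device, it is read-only, it has an expired credential): it is in category K.
By R9 (it is in state D, it is authenticated): it is audited.
By R18 (it has an expired credential, it is authenticated): it has a valid MFA token.
By R3 (it is audited): it satisfies condition P.
By R16 (it is in category K, it has a valid MFA token, it is authenticated): it is elevated.
By R10 (it satisfies condition P, it is elevated): it targets a protected resource.
By R14 (it targets a protected resource, it is in category T): it is rate-limited.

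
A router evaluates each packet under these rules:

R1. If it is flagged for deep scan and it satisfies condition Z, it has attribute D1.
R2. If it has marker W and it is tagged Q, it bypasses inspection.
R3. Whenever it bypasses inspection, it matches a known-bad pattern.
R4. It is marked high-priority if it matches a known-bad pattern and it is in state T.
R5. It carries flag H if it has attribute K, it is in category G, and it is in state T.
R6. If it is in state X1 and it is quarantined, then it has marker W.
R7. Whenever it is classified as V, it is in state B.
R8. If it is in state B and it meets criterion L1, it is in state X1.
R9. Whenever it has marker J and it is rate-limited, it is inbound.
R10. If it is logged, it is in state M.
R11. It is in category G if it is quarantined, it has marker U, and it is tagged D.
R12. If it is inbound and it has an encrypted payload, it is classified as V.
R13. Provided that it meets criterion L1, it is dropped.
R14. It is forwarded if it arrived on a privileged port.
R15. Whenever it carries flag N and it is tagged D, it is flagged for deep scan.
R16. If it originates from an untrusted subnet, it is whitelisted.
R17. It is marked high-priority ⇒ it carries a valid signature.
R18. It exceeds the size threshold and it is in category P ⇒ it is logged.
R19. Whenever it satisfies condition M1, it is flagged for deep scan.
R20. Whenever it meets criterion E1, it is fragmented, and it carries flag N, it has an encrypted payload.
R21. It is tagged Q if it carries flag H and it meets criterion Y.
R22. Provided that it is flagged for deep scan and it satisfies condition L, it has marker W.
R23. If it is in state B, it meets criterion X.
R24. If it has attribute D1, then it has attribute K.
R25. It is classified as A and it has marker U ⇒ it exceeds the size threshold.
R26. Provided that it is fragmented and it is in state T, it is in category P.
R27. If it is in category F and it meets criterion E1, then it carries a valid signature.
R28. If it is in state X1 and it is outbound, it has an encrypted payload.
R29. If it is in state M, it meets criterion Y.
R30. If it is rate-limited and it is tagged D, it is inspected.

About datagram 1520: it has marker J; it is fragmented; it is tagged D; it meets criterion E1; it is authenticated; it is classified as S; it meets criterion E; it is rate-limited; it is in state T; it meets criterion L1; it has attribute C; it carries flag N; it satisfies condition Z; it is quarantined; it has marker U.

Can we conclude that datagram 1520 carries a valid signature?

No

Forward chaining from the given facts derives: is inbound, is in category G, is dropped, is flagged for deep scan, has an encrypted payload, is in category P, is inspected, has attribute D1, is classified as V, has attribute K, carries flag H, is in state B, is in state X1, meets criterion X, has marker W.
Rules concluding "it carries a valid signature": R17 needs "it is marked high-priority"; R27 needs "it is in category F" — none of these are established.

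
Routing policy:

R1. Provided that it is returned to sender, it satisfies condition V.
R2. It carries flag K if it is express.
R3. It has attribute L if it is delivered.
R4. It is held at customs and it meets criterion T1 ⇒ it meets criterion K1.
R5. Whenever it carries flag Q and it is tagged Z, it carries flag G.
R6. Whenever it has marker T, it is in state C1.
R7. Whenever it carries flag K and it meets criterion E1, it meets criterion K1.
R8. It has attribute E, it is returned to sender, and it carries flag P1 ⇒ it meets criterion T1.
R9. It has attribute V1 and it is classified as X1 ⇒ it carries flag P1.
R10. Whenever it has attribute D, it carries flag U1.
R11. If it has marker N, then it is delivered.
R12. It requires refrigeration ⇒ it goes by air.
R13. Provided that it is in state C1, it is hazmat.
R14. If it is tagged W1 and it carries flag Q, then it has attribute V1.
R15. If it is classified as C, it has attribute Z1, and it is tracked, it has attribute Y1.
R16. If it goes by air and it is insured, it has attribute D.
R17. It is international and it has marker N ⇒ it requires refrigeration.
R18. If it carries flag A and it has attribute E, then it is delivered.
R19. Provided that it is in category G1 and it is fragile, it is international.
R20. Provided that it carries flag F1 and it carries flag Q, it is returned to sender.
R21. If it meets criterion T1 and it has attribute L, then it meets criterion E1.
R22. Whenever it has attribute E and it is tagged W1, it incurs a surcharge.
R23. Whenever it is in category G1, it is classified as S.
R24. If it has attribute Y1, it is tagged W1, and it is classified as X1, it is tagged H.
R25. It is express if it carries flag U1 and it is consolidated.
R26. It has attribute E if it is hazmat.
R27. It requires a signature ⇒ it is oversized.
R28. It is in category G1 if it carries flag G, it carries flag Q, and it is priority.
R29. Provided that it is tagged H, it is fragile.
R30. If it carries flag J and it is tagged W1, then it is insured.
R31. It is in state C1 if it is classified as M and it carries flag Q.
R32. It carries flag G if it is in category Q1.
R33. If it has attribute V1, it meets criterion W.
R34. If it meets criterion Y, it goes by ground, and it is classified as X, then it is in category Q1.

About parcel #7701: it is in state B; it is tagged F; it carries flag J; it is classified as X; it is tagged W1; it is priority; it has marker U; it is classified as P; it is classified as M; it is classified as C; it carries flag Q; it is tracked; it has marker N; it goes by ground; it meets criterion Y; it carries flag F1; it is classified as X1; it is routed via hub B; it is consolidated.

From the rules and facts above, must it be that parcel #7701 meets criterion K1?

Forward chaining from the given facts derives: is delivered, has attribute V1, is returned to sender, is insured, is in state C1, meets criterion W, is in category Q1, satisfies condition V, has attribute L, carries flag P1, is hazmat, has attribute E, carries flag G, meets criterion T1, meets criterion E1, incurs a surcharge, is in category G1, is classified as S.
Rules concluding "it meets criterion K1": R4 needs "it is held at customs"; R7 needs "it carries flag K" — none of these are established.

No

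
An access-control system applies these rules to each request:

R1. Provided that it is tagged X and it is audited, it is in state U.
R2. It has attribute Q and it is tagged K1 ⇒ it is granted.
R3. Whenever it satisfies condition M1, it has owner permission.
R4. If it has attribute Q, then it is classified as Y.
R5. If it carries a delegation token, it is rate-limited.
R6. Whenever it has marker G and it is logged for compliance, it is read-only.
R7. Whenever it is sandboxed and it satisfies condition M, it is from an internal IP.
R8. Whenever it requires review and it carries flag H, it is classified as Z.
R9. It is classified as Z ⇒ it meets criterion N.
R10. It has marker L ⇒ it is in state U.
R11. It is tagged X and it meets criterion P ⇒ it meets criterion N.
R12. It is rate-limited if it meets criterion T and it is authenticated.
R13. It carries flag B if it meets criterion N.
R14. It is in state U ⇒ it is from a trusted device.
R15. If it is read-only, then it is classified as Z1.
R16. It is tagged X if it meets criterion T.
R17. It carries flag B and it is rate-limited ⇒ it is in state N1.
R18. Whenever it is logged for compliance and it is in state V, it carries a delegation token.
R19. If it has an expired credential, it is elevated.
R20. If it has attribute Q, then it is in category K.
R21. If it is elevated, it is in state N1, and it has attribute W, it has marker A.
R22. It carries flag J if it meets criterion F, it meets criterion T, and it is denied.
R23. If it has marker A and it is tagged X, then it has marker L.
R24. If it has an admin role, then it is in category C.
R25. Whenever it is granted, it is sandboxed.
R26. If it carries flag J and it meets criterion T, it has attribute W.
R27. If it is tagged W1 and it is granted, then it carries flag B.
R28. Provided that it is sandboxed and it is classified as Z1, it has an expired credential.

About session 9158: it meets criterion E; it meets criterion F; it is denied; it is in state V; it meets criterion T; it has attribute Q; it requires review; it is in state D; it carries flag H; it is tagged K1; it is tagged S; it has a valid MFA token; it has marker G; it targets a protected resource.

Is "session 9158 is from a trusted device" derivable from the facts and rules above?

No

Forward chaining from the given facts derives: is granted, is classified as Y, is classified as Z, meets criterion N, carries flag B, is tagged X, is in category K, carries flag J, is sandboxed, has attribute W.
The only rule concluding "it is from a trusted device" is R14, which needs "it is in state U"; that is never established.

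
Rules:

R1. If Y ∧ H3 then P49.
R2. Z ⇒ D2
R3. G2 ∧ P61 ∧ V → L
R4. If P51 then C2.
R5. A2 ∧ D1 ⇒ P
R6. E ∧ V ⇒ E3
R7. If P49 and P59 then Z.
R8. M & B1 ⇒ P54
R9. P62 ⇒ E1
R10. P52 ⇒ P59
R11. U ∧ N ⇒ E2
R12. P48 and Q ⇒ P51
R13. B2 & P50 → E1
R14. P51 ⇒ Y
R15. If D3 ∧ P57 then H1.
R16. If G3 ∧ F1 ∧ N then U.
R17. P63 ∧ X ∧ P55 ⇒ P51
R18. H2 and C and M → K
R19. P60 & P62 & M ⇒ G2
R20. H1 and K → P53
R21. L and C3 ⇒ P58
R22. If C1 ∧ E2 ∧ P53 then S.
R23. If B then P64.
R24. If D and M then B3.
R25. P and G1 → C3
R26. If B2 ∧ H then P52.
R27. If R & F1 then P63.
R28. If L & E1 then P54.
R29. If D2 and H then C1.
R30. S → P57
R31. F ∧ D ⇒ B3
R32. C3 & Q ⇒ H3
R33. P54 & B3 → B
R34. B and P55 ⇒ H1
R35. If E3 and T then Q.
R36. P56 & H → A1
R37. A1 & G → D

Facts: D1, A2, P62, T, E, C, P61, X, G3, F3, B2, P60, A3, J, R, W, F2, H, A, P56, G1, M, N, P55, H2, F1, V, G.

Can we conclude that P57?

Yes

P  (by R5: A2, D1)
E3  (by R6: E, V)
E1  (by R9: P62)
U  (by R16: G3, F1, N)
K  (by R18: H2, C, M)
G2  (by R19: P60, P62, M)
C3  (by R25: P, G1)
P52  (by R26: B2, H)
P63  (by R27: R, F1)
Q  (by R35: E3, T)
A1  (by R36: P56, H)
D  (by R37: A1, G)
L  (by R3: G2, P61, V)
P59  (by R10: P52)
E2  (by R11: U, N)
P51  (by R17: P63, X, P55)
B3  (by R24: D, M)
P54  (by R28: L, E1)
H3  (by R32: C3, Q)
B  (by R33: P54, B3)
H1  (by R34: B, P55)
Y  (by R14: P51)
P53  (by R20: H1, K)
P49  (by R1: Y, H3)
Z  (by R7: P49, P59)
D2  (by R2: Z)
C1  (by R29: D2, H)
S  (by R22: C1, E2, P53)
P57  (by R30: S)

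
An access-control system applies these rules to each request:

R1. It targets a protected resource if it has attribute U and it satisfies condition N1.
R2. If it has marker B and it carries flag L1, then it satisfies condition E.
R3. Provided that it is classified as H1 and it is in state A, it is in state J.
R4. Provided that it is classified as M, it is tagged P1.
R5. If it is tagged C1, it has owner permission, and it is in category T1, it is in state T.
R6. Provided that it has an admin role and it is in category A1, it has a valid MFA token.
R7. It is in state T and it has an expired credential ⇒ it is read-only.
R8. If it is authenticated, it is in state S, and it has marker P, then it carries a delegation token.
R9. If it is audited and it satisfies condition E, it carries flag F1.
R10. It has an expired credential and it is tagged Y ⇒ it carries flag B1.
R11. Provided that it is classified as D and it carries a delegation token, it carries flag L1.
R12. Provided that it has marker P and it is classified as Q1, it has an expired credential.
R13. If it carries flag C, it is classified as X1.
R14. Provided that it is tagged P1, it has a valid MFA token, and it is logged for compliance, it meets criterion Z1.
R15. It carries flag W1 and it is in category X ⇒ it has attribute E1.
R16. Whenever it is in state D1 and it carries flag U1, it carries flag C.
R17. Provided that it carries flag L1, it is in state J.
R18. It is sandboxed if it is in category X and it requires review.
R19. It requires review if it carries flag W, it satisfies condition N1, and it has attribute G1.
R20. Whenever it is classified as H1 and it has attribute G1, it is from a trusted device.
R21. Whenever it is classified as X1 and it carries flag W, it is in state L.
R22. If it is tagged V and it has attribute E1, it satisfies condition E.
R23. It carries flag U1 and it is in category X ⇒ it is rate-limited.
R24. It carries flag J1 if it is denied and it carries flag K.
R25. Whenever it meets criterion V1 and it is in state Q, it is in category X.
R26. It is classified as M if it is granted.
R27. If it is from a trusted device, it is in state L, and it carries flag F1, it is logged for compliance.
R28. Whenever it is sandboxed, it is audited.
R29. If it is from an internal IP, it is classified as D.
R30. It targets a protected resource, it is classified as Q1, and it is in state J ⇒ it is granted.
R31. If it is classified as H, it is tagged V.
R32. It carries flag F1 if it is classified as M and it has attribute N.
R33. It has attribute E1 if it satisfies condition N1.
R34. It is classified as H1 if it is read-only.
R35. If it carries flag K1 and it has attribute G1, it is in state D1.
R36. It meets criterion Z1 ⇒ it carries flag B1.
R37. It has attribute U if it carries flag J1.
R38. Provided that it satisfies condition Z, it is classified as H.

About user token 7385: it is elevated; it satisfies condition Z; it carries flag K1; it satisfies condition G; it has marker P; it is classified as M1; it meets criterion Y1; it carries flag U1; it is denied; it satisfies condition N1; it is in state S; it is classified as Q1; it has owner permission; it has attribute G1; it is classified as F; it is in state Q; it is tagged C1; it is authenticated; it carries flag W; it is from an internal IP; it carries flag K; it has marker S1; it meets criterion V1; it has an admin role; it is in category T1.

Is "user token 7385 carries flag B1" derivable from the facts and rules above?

Forward chaining from the given facts derives: is in state T, carries a delegation token, has an expired credential, requires review, carries flag J1, is in category X, is classified as D, has attribute E1, is in state D1, has attribute U, is classified as H, targets a protected resource, is read-only, carries flag L1, carries flag C, is in state J, is sandboxed, is rate-limited, is audited, is granted, is tagged V, is classified as H1, is classified as X1, is from a trusted device, is in state L, satisfies condition E, is classified as M, is tagged P1, carries flag F1, is logged for compliance.
Rules concluding "it carries flag B1": R10 needs "it is tagged Y"; R36 needs "it meets criterion Z1" — none of these are established.

No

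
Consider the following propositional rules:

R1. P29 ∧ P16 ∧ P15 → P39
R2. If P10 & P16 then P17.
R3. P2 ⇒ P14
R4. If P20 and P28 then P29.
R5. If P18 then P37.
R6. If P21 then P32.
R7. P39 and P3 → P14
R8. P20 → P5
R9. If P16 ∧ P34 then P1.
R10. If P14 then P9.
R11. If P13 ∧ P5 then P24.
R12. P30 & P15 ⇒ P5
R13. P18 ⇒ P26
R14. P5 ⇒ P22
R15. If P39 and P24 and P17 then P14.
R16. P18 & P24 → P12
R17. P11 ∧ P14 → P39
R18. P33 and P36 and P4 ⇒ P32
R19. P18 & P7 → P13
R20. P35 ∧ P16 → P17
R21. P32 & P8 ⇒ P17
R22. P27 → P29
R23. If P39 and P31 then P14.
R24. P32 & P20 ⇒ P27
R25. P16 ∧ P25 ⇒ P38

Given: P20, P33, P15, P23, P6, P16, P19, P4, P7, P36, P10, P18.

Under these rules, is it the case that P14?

Yes

P17  (by R2: P10, P16)
P5  (by R8: P20)
P32  (by R18: P33, P36, P4)
P13  (by R19: P18, P7)
P27  (by R24: P32, P20)
P24  (by R11: P13, P5)
P29  (by R22: P27)
P39  (by R1: P29, P16, P15)
P14  (by R15: P39, P24, P17)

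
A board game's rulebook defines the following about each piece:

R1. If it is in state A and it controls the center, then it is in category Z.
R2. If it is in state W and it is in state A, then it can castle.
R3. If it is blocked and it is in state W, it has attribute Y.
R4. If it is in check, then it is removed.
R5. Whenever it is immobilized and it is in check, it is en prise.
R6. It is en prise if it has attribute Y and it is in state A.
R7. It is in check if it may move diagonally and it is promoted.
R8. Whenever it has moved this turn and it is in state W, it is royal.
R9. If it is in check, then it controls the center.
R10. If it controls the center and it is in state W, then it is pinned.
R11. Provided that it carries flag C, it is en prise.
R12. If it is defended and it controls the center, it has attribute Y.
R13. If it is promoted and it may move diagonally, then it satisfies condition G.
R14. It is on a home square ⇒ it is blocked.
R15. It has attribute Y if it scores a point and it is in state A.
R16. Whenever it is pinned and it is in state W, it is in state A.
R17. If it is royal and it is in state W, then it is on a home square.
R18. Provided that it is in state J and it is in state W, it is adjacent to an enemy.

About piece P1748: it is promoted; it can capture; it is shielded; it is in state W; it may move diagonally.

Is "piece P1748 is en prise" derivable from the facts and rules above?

Forward chaining from the given facts derives: is in check, controls the center, is pinned, satisfies condition G, is in state A, is in category Z, can castle, is removed.
Rules concluding "it is en prise": R5 needs "it is immobilized"; R6 needs "it has attribute Y"; R11 needs "it carries flag C" — none of these are established.

No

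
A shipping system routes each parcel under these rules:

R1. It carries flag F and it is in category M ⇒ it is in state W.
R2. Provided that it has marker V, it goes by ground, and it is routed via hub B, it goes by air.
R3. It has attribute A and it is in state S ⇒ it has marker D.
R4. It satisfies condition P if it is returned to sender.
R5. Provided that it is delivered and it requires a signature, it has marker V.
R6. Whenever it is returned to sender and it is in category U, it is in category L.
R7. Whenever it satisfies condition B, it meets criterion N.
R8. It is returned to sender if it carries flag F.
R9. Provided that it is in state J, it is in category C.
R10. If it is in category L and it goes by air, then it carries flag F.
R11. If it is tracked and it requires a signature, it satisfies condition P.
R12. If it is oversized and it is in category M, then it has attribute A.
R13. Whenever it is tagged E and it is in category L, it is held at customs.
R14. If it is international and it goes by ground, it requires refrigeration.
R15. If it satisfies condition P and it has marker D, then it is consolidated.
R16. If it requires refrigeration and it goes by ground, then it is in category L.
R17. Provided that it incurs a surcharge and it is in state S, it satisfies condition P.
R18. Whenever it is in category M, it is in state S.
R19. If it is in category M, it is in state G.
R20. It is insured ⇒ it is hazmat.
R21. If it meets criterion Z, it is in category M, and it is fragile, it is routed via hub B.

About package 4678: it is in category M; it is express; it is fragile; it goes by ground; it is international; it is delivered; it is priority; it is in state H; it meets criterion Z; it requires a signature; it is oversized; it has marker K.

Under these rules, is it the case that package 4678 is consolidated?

Yes

By R5 (it is delivered, it requires a signature): it has marker V.
By R12 (it is oversized, it is in category M): it has attribute A.
By R14 (it is international, it goes by ground): it requires refrigeration.
By R16 (it requires refrigeration, it goes by ground): it is in category L.
By R18 (it is in category M): it is in state S.
By R21 (it meets criterion Z, it is in category M, it is fragile): it is routed via hub B.
By R2 (it has marker V, it goes by ground, it is routed via hub B): it goes by air.
By R3 (it has attribute A, it is in state S): it has marker D.
By R10 (it is in category L, it goes by air): it carries flag F.
By R8 (it carries flag F): it is returned to sender.
By R4 (it is returned to sender): it satisfies condition P.
By R15 (it satisfies condition P, it has marker D): it is consolidated.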